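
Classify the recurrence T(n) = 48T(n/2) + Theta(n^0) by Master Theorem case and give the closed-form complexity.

Master Theorem for T(n) = 48T(n/2) + O(n^0):

a = 48, b = 2, c = 0
log_b(a) = log_2(48) = 5.5850

Case 1: c = 0 < log_2(48) = 5.5850
T(n) = O(n^(log_2 48))

For T(n) = 48T(n/2) + O(n^0): log_2(48) = 5.5850. This is Case 1 of the Master Theorem (c < log_b(a), work dominated by leaves), giving O(n^(log_2 48)).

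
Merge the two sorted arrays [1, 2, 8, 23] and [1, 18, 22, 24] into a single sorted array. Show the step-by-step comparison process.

Merging process:

Compare 1 vs 1: take 1 from left. Merged: [1]
Compare 2 vs 1: take 1 from right. Merged: [1, 1]
Compare 2 vs 18: take 2 from left. Merged: [1, 1, 2]
Compare 8 vs 18: take 8 from left. Merged: [1, 1, 2, 8]
Compare 23 vs 18: take 18 from right. Merged: [1, 1, 2, 8, 18]
Compare 23 vs 22: take 22 from right. Merged: [1, 1, 2, 8, 18, 22]
Compare 23 vs 24: take 23 from left. Merged: [1, 1, 2, 8, 18, 22, 23]
Append remaining from right: [24]. Merged: [1, 1, 2, 8, 18, 22, 23, 24]

Final merged array: [1, 1, 2, 8, 18, 22, 23, 24]
Total comparisons: 7

The merged array is [1, 1, 2, 8, 18, 22, 23, 24], requiring 7 comparisons. The merge step runs in O(n) time where n is the total number of elements.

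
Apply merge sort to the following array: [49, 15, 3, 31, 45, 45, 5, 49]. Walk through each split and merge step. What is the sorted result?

Merge sort trace:

Split: [49, 15, 3, 31, 45, 45, 5, 49] -> [49, 15, 3, 31] and [45, 45, 5, 49]
  Split: [49, 15, 3, 31] -> [49, 15] and [3, 31]
    Split: [49, 15] -> [49] and [15]
    Merge: [49] + [15] -> [15, 49]
    Split: [3, 31] -> [3] and [31]
    Merge: [3] + [31] -> [3, 31]
  Merge: [15, 49] + [3, 31] -> [3, 15, 31, 49]
  Split: [45, 45, 5, 49] -> [45, 45] and [5, 49]
    Split: [45, 45] -> [45] and [45]
    Merge: [45] + [45] -> [45, 45]
    Split: [5, 49] -> [5] and [49]
    Merge: [5] + [49] -> [5, 49]
  Merge: [45, 45] + [5, 49] -> [5, 45, 45, 49]
Merge: [3, 15, 31, 49] + [5, 45, 45, 49] -> [3, 5, 15, 31, 45, 45, 49, 49]

Final sorted array: [3, 5, 15, 31, 45, 45, 49, 49]

The merge sort proceeds by recursively splitting the array and merging sorted halves.
After all merges, the sorted array is [3, 5, 15, 31, 45, 45, 49, 49].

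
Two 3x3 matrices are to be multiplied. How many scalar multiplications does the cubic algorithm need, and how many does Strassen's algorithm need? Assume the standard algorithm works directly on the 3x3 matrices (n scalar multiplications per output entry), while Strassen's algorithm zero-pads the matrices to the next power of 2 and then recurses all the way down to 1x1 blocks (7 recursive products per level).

Matrix multiplication for 3x3 matrices:

Strassen's algorithm requires power-of-2 dimensions. Pad 3x3 to 4x4 (next power of 2).

Standard algorithm: 3^3 = 27 multiplications
Strassen's algorithm: 7^(log2(4)) = 7^2 = 49 multiplications
Difference: 27 - 49 = -22 (Strassen uses MORE here due to padding overhead — for small or just-over-power-of-2 n, padding can outweigh the per-level savings)

Standard: 27 multiplications (3^3). Strassen: 49 multiplications (7^2, after padding to 4x4). Strassen reduces 8 recursive multiplications to 7 at each level.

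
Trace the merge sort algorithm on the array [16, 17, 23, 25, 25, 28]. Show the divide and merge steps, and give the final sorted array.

Merge sort trace:

Split: [16, 17, 23, 25, 25, 28] -> [16, 17, 23] and [25, 25, 28]
  Split: [16, 17, 23] -> [16] and [17, 23]
    Split: [17, 23] -> [17] and [23]
    Merge: [17] + [23] -> [17, 23]
  Merge: [16] + [17, 23] -> [16, 17, 23]
  Split: [25, 25, 28] -> [25] and [25, 28]
    Split: [25, 28] -> [25] and [28]
    Merge: [25] + [28] -> [25, 28]
  Merge: [25] + [25, 28] -> [25, 25, 28]
Merge: [16, 17, 23] + [25, 25, 28] -> [16, 17, 23, 25, 25, 28]

Final sorted array: [16, 17, 23, 25, 25, 28]

The merge sort proceeds by recursively splitting the array and merging sorted halves.
After all merges, the sorted array is [16, 17, 23, 25, 25, 28].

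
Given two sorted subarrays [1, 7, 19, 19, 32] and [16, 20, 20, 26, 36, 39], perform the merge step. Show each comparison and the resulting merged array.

Merging process:

Compare 1 vs 16: take 1 from left. Merged: [1]
Compare 7 vs 16: take 7 from left. Merged: [1, 7]
Compare 19 vs 16: take 16 from right. Merged: [1, 7, 16]
Compare 19 vs 20: take 19 from left. Merged: [1, 7, 16, 19]
Compare 19 vs 20: take 19 from left. Merged: [1, 7, 16, 19, 19]
Compare 32 vs 20: take 20 from right. Merged: [1, 7, 16, 19, 19, 20]
Compare 32 vs 20: take 20 from right. Merged: [1, 7, 16, 19, 19, 20, 20]
Compare 32 vs 26: take 26 from right. Merged: [1, 7, 16, 19, 19, 20, 20, 26]
Compare 32 vs 36: take 32 from left. Merged: [1, 7, 16, 19, 19, 20, 20, 26, 32]
Append remaining from right: [36, 39]. Merged: [1, 7, 16, 19, 19, 20, 20, 26, 32, 36, 39]

Final merged array: [1, 7, 16, 19, 19, 20, 20, 26, 32, 36, 39]
Total comparisons: 9

The merged array is [1, 7, 16, 19, 19, 20, 20, 26, 32, 36, 39], requiring 9 comparisons. The merge step runs in O(n) time where n is the total number of elements.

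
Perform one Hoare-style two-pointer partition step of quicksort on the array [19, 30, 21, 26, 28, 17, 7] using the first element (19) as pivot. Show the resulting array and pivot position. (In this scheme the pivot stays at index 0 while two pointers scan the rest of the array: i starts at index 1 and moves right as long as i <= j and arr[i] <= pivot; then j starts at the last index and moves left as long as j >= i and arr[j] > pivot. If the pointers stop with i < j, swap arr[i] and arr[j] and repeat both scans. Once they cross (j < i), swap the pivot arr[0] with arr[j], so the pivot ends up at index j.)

Hoare-style two-pointer partition with pivot = 19:

Initial array: [19, 30, 21, 26, 28, 17, 7]

Pointers start at i = 1, j = 6.
i stops at index 1 (arr[1]=30 > 19), j stops at index 6 (arr[6]=7 <= 19): swap arr[1] and arr[6], array becomes [19, 7, 21, 26, 28, 17, 30]
i stops at index 2 (arr[2]=21 > 19), j stops at index 5 (arr[5]=17 <= 19): swap arr[2] and arr[5], array becomes [19, 7, 17, 26, 28, 21, 30]
i ends at 3, j ends at 2: the pointers have crossed (j < i), so scanning stops.

Swap pivot arr[0] with arr[2] to place pivot at position 2: [17, 7, 19, 26, 28, 21, 30]
Pivot position: 2

After partitioning with pivot 19, the array becomes [17, 7, 19, 26, 28, 21, 30]. The pivot is placed at index 2. All elements to the left of the pivot are <= 19, and all elements to the right are > 19.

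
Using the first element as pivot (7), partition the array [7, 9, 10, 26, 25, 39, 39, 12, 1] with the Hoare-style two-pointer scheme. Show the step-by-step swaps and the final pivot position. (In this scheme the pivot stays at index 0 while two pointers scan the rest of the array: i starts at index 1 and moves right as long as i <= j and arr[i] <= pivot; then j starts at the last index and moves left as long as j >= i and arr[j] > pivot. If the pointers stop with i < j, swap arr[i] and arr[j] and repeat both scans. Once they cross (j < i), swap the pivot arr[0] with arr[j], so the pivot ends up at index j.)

Hoare-style two-pointer partition with pivot = 7:

Initial array: [7, 9, 10, 26, 25, 39, 39, 12, 1]

Pointers start at i = 1, j = 8.
i stops at index 1 (arr[1]=9 > 7), j stops at index 8 (arr[8]=1 <= 7): swap arr[1] and arr[8], array becomes [7, 1, 10, 26, 25, 39, 39, 12, 9]
i ends at 2, j ends at 1: the pointers have crossed (j < i), so scanning stops.

Swap pivot arr[0] with arr[1] to place pivot at position 1: [1, 7, 10, 26, 25, 39, 39, 12, 9]
Pivot position: 1

After partitioning with pivot 7, the array becomes [1, 7, 10, 26, 25, 39, 39, 12, 9]. The pivot is placed at index 1. All elements to the left of the pivot are <= 7, and all elements to the right are > 7.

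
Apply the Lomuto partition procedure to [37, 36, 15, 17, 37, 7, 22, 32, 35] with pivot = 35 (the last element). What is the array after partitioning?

Lomuto partition with pivot = 35:

Initial array: [37, 36, 15, 17, 37, 7, 22, 32, 35]

arr[0]=37 > 35: no swap
arr[1]=36 > 35: no swap
arr[2]=15 <= 35: swap with position 0, array becomes [15, 36, 37, 17, 37, 7, 22, 32, 35]
arr[3]=17 <= 35: swap with position 1, array becomes [15, 17, 37, 36, 37, 7, 22, 32, 35]
arr[4]=37 > 35: no swap
arr[5]=7 <= 35: swap with position 2, array becomes [15, 17, 7, 36, 37, 37, 22, 32, 35]
arr[6]=22 <= 35: swap with position 3, array becomes [15, 17, 7, 22, 37, 37, 36, 32, 35]
arr[7]=32 <= 35: swap with position 4, array becomes [15, 17, 7, 22, 32, 37, 36, 37, 35]

Place pivot at position 5: [15, 17, 7, 22, 32, 35, 36, 37, 37]
Pivot position: 5

After partitioning with pivot 35, the array becomes [15, 17, 7, 22, 32, 35, 36, 37, 37]. The pivot is placed at index 5. All elements to the left of the pivot are <= 35, and all elements to the right are > 35.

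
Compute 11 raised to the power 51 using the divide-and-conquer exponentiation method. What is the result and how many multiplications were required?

Computing 11^51 by squaring (build up from 11^1; each line after the first costs one multiplication):

11^1 = 11
11^2 = (11^1)^2 = 11^2 = 121
11^3 = 11 * 11^2 = 11 * 121 = 1331
11^6 = (11^3)^2 = 1331^2 = 1771561
11^12 = (11^6)^2 = 1771561^2 = 3138428376721
11^24 = (11^12)^2 = 3138428376721^2 = 9849732675807611094711841
11^25 = 11 * 11^24 = 11 * 9849732675807611094711841 = 108347059433883722041830251
11^50 = (11^25)^2 = 108347059433883722041830251^2 = 11739085287969531650666649599035831993898213898723001
11^51 = 11 * 11^50 = 11 * 11739085287969531650666649599035831993898213898723001 = 129129938167664848157333145589394151932880352885953011

Result: 129129938167664848157333145589394151932880352885953011
Multiplications needed: 8 (8 lines after 11^1)

11^51 = 129129938167664848157333145589394151932880352885953011. Using exponentiation by squaring, this requires 8 multiplications. The key idea: if the exponent is even, square the half-power; if odd, multiply by the base once.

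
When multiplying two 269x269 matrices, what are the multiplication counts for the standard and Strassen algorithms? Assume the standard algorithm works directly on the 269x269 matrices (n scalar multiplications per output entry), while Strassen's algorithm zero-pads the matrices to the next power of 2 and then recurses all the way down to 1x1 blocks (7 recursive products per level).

Matrix multiplication for 269x269 matrices:

Strassen's algorithm requires power-of-2 dimensions. Pad 269x269 to 512x512 (next power of 2).

Standard algorithm: 269^3 = 19465109 multiplications
Strassen's algorithm: 7^(log2(512)) = 7^9 = 40353607 multiplications
Difference: 19465109 - 40353607 = -20888498 (Strassen uses MORE here due to padding overhead — for small or just-over-power-of-2 n, padding can outweigh the per-level savings)

Standard: 19465109 multiplications (269^3). Strassen: 40353607 multiplications (7^9, after padding to 512x512). Strassen reduces 8 recursive multiplications to 7 at each level.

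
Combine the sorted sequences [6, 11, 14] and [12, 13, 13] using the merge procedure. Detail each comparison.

Merging process:

Compare 6 vs 12: take 6 from left. Merged: [6]
Compare 11 vs 12: take 11 from left. Merged: [6, 11]
Compare 14 vs 12: take 12 from right. Merged: [6, 11, 12]
Compare 14 vs 13: take 13 from right. Merged: [6, 11, 12, 13]
Compare 14 vs 13: take 13 from right. Merged: [6, 11, 12, 13, 13]
Append remaining from left: [14]. Merged: [6, 11, 12, 13, 13, 14]

Final merged array: [6, 11, 12, 13, 13, 14]
Total comparisons: 5

The merged array is [6, 11, 12, 13, 13, 14], requiring 5 comparisons. The merge step runs in O(n) time where n is the total number of elements.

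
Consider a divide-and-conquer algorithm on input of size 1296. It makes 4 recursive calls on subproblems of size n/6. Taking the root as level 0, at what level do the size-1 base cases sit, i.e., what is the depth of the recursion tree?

For divide and conquer with division factor 6:

Problem sizes at each level:
Level 0: 1296
Level 1: 216
Level 2: 36
Level 3: 6
Level 4: 1

The root is level 0 and the size-1 base case is level 4 (the tree spans levels 0 through 4, i.e. 5 levels counting the root), so the depth is the number of divisions: log_6(1296) = 4

The recursion tree depth is log_6(1296) = 4. At each level, the problem size is divided by 6, so it takes 4 divisions to reduce to a base case of size 1. The algorithm makes 4 recursive calls at each level.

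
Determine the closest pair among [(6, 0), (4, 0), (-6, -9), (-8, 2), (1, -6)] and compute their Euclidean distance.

Computing all pairwise distances among 5 points:

d((6, 0), (4, 0)) = 2.0 <-- minimum
d((6, 0), (-6, -9)) = 15.0
d((6, 0), (-8, 2)) = 14.1421
d((6, 0), (1, -6)) = 7.8102
d((4, 0), (-6, -9)) = 13.4536
d((4, 0), (-8, 2)) = 12.1655
d((4, 0), (1, -6)) = 6.7082
d((-6, -9), (-8, 2)) = 11.1803
d((-6, -9), (1, -6)) = 7.6158
d((-8, 2), (1, -6)) = 12.0416

Closest pair: (6, 0) and (4, 0) with distance 2.0

The closest pair is (6, 0) and (4, 0) with Euclidean distance 2.0. For 5 points, brute-force pairwise comparison is shown above. For large n, the divide-and-conquer algorithm (sort by x, recurse on halves, check the dividing strip) achieves O(n log n).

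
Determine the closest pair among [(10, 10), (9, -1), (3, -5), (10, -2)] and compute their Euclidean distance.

Computing all pairwise distances among 4 points:

d((10, 10), (9, -1)) = 11.0454
d((10, 10), (3, -5)) = 16.5529
d((10, 10), (10, -2)) = 12.0
d((9, -1), (3, -5)) = 7.2111
d((9, -1), (10, -2)) = 1.4142 <-- minimum
d((3, -5), (10, -2)) = 7.6158

Closest pair: (9, -1) and (10, -2) with distance 1.4142

The closest pair is (9, -1) and (10, -2) with Euclidean distance 1.4142. For 4 points, brute-force pairwise comparison is shown above. For large n, the divide-and-conquer algorithm (sort by x, recurse on halves, check the dividing strip) achieves O(n log n).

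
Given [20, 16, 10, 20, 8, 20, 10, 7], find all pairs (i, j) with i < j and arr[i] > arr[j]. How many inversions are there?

Finding inversions in [20, 16, 10, 20, 8, 20, 10, 7]:

(0, 1): arr[0]=20 > arr[1]=16
(0, 2): arr[0]=20 > arr[2]=10
(0, 4): arr[0]=20 > arr[4]=8
(0, 6): arr[0]=20 > arr[6]=10
(0, 7): arr[0]=20 > arr[7]=7
(1, 2): arr[1]=16 > arr[2]=10
(1, 4): arr[1]=16 > arr[4]=8
(1, 6): arr[1]=16 > arr[6]=10
(1, 7): arr[1]=16 > arr[7]=7
(2, 4): arr[2]=10 > arr[4]=8
(2, 7): arr[2]=10 > arr[7]=7
(3, 4): arr[3]=20 > arr[4]=8
(3, 6): arr[3]=20 > arr[6]=10
(3, 7): arr[3]=20 > arr[7]=7
(4, 7): arr[4]=8 > arr[7]=7
(5, 6): arr[5]=20 > arr[6]=10
(5, 7): arr[5]=20 > arr[7]=7
(6, 7): arr[6]=10 > arr[7]=7

Total inversions: 18

The array has 18 inversion(s): (0,1), (0,2), (0,4), (0,6), (0,7), (1,2), (1,4), (1,6), (1,7), (2,4), (2,7), (3,4), (3,6), (3,7), (4,7), (5,6), (5,7), (6,7). Each pair (i,j) satisfies i < j and arr[i] > arr[j].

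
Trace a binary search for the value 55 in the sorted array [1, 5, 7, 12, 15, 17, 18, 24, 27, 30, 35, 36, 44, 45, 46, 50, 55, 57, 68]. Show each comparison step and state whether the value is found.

Binary search for 55 in [1, 5, 7, 12, 15, 17, 18, 24, 27, 30, 35, 36, 44, 45, 46, 50, 55, 57, 68]:

lo=0, hi=18, mid=9, arr[mid]=30 -> 30 < 55, search right half
lo=10, hi=18, mid=14, arr[mid]=46 -> 46 < 55, search right half
lo=15, hi=18, mid=16, arr[mid]=55 -> Found target at index 16!

Binary search finds 55 at index 16 after 3 comparisons. The search repeatedly halves the search space by comparing with the middle element.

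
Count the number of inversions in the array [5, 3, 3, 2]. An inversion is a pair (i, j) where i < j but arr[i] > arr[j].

Finding inversions in [5, 3, 3, 2]:

(0, 1): arr[0]=5 > arr[1]=3
(0, 2): arr[0]=5 > arr[2]=3
(0, 3): arr[0]=5 > arr[3]=2
(1, 3): arr[1]=3 > arr[3]=2
(2, 3): arr[2]=3 > arr[3]=2

Total inversions: 5

The array has 5 inversion(s): (0,1), (0,2), (0,3), (1,3), (2,3). Each pair (i,j) satisfies i < j and arr[i] > arr[j].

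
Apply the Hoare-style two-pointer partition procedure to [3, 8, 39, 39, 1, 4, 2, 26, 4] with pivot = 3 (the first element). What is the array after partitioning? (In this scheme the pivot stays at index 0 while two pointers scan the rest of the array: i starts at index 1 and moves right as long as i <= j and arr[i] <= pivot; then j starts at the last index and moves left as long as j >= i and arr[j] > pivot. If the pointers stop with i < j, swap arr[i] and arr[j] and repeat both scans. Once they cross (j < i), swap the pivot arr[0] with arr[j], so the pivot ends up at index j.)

Hoare-style two-pointer partition with pivot = 3:

Initial array: [3, 8, 39, 39, 1, 4, 2, 26, 4]

Pointers start at i = 1, j = 8.
i stops at index 1 (arr[1]=8 > 3), j stops at index 6 (arr[6]=2 <= 3): swap arr[1] and arr[6], array becomes [3, 2, 39, 39, 1, 4, 8, 26, 4]
i stops at index 2 (arr[2]=39 > 3), j stops at index 4 (arr[4]=1 <= 3): swap arr[2] and arr[4], array becomes [3, 2, 1, 39, 39, 4, 8, 26, 4]
i ends at 3, j ends at 2: the pointers have crossed (j < i), so scanning stops.

Swap pivot arr[0] with arr[2] to place pivot at position 2: [1, 2, 3, 39, 39, 4, 8, 26, 4]
Pivot position: 2

After partitioning with pivot 3, the array becomes [1, 2, 3, 39, 39, 4, 8, 26, 4]. The pivot is placed at index 2. All elements to the left of the pivot are <= 3, and all elements to the right are > 3.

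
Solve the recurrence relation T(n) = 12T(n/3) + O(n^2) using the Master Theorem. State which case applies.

Master Theorem for T(n) = 12T(n/3) + O(n^2):

a = 12, b = 3, c = 2
log_b(a) = log_3(12) = 2.2619

Case 1: c = 2 < log_3(12) = 2.2619
T(n) = O(n^(log_3 12))

For T(n) = 12T(n/3) + O(n^2): log_3(12) = 2.2619. This is Case 1 of the Master Theorem (c < log_b(a), work dominated by leaves), giving O(n^(log_3 12)).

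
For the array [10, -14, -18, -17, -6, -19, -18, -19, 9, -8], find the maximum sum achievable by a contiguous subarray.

Using Kadane's algorithm on [10, -14, -18, -17, -6, -19, -18, -19, 9, -8]:

Scanning through the array:
Position 1 (value -14): max_ending_here = -4, max_so_far = 10
Position 2 (value -18): max_ending_here = -18, max_so_far = 10
Position 3 (value -17): max_ending_here = -17, max_so_far = 10
Position 4 (value -6): max_ending_here = -6, max_so_far = 10
Position 5 (value -19): max_ending_here = -19, max_so_far = 10
Position 6 (value -18): max_ending_here = -18, max_so_far = 10
Position 7 (value -19): max_ending_here = -19, max_so_far = 10
Position 8 (value 9): max_ending_here = 9, max_so_far = 10
Position 9 (value -8): max_ending_here = 1, max_so_far = 10

Maximum subarray: [10]
Maximum sum: 10

The maximum subarray is [10] with sum 10. This subarray runs from index 0 to index 0.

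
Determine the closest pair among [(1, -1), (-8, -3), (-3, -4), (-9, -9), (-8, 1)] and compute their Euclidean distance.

Computing all pairwise distances among 5 points:

d((1, -1), (-8, -3)) = 9.2195
d((1, -1), (-3, -4)) = 5.0
d((1, -1), (-9, -9)) = 12.8062
d((1, -1), (-8, 1)) = 9.2195
d((-8, -3), (-3, -4)) = 5.099
d((-8, -3), (-9, -9)) = 6.0828
d((-8, -3), (-8, 1)) = 4.0 <-- minimum
d((-3, -4), (-9, -9)) = 7.8102
d((-3, -4), (-8, 1)) = 7.0711
d((-9, -9), (-8, 1)) = 10.0499

Closest pair: (-8, -3) and (-8, 1) with distance 4.0

The closest pair is (-8, -3) and (-8, 1) with Euclidean distance 4.0. For 5 points, brute-force pairwise comparison is shown above. For large n, the divide-and-conquer algorithm (sort by x, recurse on halves, check the dividing strip) achieves O(n log n).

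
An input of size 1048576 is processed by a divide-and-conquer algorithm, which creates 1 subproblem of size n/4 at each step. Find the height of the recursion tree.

For divide and conquer with division factor 4:

Problem sizes at each level:
Level 0: 1048576
Level 1: 262144
Level 2: 65536
Level 3: 16384
Level 4: 4096
Level 5: 1024
Level 6: 256
Level 7: 64
Level 8: 16
Level 9: 4
Level 10: 1

The root is level 0 and the size-1 base case is level 10 (the tree spans levels 0 through 10, i.e. 11 levels counting the root), so the depth is the number of divisions: log_4(1048576) = 10

The recursion tree depth is log_4(1048576) = 10. At each level, the problem size is divided by 4, so it takes 10 divisions to reduce to a base case of size 1. The algorithm makes 1 recursive call at each level.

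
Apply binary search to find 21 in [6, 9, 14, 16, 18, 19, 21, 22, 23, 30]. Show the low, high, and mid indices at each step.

Binary search for 21 in [6, 9, 14, 16, 18, 19, 21, 22, 23, 30]:

lo=0, hi=9, mid=4, arr[mid]=18 -> 18 < 21, search right half
lo=5, hi=9, mid=7, arr[mid]=22 -> 22 > 21, search left half
lo=5, hi=6, mid=5, arr[mid]=19 -> 19 < 21, search right half
lo=6, hi=6, mid=6, arr[mid]=21 -> Found target at index 6!

Binary search finds 21 at index 6 after 4 comparisons. The search repeatedly halves the search space by comparing with the middle element.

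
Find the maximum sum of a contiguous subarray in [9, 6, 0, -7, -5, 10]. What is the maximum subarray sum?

Using Kadane's algorithm on [9, 6, 0, -7, -5, 10]:

Scanning through the array:
Position 1 (value 6): max_ending_here = 15, max_so_far = 15
Position 2 (value 0): max_ending_here = 15, max_so_far = 15
Position 3 (value -7): max_ending_here = 8, max_so_far = 15
Position 4 (value -5): max_ending_here = 3, max_so_far = 15
Position 5 (value 10): max_ending_here = 13, max_so_far = 15

Maximum subarray: [9, 6]
Maximum sum: 15

The maximum subarray is [9, 6] with sum 15. This subarray runs from index 0 to index 1.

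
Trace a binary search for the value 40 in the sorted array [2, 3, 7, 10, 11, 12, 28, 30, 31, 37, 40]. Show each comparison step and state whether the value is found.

Binary search for 40 in [2, 3, 7, 10, 11, 12, 28, 30, 31, 37, 40]:

lo=0, hi=10, mid=5, arr[mid]=12 -> 12 < 40, search right half
lo=6, hi=10, mid=8, arr[mid]=31 -> 31 < 40, search right half
lo=9, hi=10, mid=9, arr[mid]=37 -> 37 < 40, search right half
lo=10, hi=10, mid=10, arr[mid]=40 -> Found target at index 10!

Binary search finds 40 at index 10 after 4 comparisons. The search repeatedly halves the search space by comparing with the middle element.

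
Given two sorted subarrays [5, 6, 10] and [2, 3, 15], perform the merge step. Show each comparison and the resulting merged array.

Merging process:

Compare 5 vs 2: take 2 from right. Merged: [2]
Compare 5 vs 3: take 3 from right. Merged: [2, 3]
Compare 5 vs 15: take 5 from left. Merged: [2, 3, 5]
Compare 6 vs 15: take 6 from left. Merged: [2, 3, 5, 6]
Compare 10 vs 15: take 10 from left. Merged: [2, 3, 5, 6, 10]
Append remaining from right: [15]. Merged: [2, 3, 5, 6, 10, 15]

Final merged array: [2, 3, 5, 6, 10, 15]
Total comparisons: 5

The merged array is [2, 3, 5, 6, 10, 15], requiring 5 comparisons. The merge step runs in O(n) time where n is the total number of elements.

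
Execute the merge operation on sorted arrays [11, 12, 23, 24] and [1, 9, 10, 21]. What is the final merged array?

Merging process:

Compare 11 vs 1: take 1 from right. Merged: [1]
Compare 11 vs 9: take 9 from right. Merged: [1, 9]
Compare 11 vs 10: take 10 from right. Merged: [1, 9, 10]
Compare 11 vs 21: take 11 from left. Merged: [1, 9, 10, 11]
Compare 12 vs 21: take 12 from left. Merged: [1, 9, 10, 11, 12]
Compare 23 vs 21: take 21 from right. Merged: [1, 9, 10, 11, 12, 21]
Append remaining from left: [23, 24]. Merged: [1, 9, 10, 11, 12, 21, 23, 24]

Final merged array: [1, 9, 10, 11, 12, 21, 23, 24]
Total comparisons: 6

The merged array is [1, 9, 10, 11, 12, 21, 23, 24], requiring 6 comparisons. The merge step runs in O(n) time where n is the total number of elements.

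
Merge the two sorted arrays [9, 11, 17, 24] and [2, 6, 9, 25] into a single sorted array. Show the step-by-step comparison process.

Merging process:

Compare 9 vs 2: take 2 from right. Merged: [2]
Compare 9 vs 6: take 6 from right. Merged: [2, 6]
Compare 9 vs 9: take 9 from left. Merged: [2, 6, 9]
Compare 11 vs 9: take 9 from right. Merged: [2, 6, 9, 9]
Compare 11 vs 25: take 11 from left. Merged: [2, 6, 9, 9, 11]
Compare 17 vs 25: take 17 from left. Merged: [2, 6, 9, 9, 11, 17]
Compare 24 vs 25: take 24 from left. Merged: [2, 6, 9, 9, 11, 17, 24]
Append remaining from right: [25]. Merged: [2, 6, 9, 9, 11, 17, 24, 25]

Final merged array: [2, 6, 9, 9, 11, 17, 24, 25]
Total comparisons: 7

The merged array is [2, 6, 9, 9, 11, 17, 24, 25], requiring 7 comparisons. The merge step runs in O(n) time where n is the total number of elements.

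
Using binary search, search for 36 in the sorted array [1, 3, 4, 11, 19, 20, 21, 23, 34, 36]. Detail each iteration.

Binary search for 36 in [1, 3, 4, 11, 19, 20, 21, 23, 34, 36]:

lo=0, hi=9, mid=4, arr[mid]=19 -> 19 < 36, search right half
lo=5, hi=9, mid=7, arr[mid]=23 -> 23 < 36, search right half
lo=8, hi=9, mid=8, arr[mid]=34 -> 34 < 36, search right half
lo=9, hi=9, mid=9, arr[mid]=36 -> Found target at index 9!

Binary search finds 36 at index 9 after 4 comparisons. The search repeatedly halves the search space by comparing with the middle element.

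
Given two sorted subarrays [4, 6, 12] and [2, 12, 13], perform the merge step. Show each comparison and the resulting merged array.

Merging process:

Compare 4 vs 2: take 2 from right. Merged: [2]
Compare 4 vs 12: take 4 from left. Merged: [2, 4]
Compare 6 vs 12: take 6 from left. Merged: [2, 4, 6]
Compare 12 vs 12: take 12 from left. Merged: [2, 4, 6, 12]
Append remaining from right: [12, 13]. Merged: [2, 4, 6, 12, 12, 13]

Final merged array: [2, 4, 6, 12, 12, 13]
Total comparisons: 4

The merged array is [2, 4, 6, 12, 12, 13], requiring 4 comparisons. The merge step runs in O(n) time where n is the total number of elements.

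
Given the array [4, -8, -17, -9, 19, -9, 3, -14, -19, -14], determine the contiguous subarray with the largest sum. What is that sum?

Using Kadane's algorithm on [4, -8, -17, -9, 19, -9, 3, -14, -19, -14]:

Scanning through the array:
Position 1 (value -8): max_ending_here = -4, max_so_far = 4
Position 2 (value -17): max_ending_here = -17, max_so_far = 4
Position 3 (value -9): max_ending_here = -9, max_so_far = 4
Position 4 (value 19): max_ending_here = 19, max_so_far = 19
Position 5 (value -9): max_ending_here = 10, max_so_far = 19
Position 6 (value 3): max_ending_here = 13, max_so_far = 19
Position 7 (value -14): max_ending_here = -1, max_so_far = 19
Position 8 (value -19): max_ending_here = -19, max_so_far = 19
Position 9 (value -14): max_ending_here = -14, max_so_far = 19

Maximum subarray: [19]
Maximum sum: 19

The maximum subarray is [19] with sum 19. This subarray runs from index 4 to index 4.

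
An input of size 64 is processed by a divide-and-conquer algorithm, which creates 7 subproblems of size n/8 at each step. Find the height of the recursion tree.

For divide and conquer with division factor 8:

Problem sizes at each level:
Level 0: 64
Level 1: 8
Level 2: 1

The root is level 0 and the size-1 base case is level 2 (the tree spans levels 0 through 2, i.e. 3 levels counting the root), so the depth is the number of divisions: log_8(64) = 2

The recursion tree depth is log_8(64) = 2. At each level, the problem size is divided by 8, so it takes 2 divisions to reduce to a base case of size 1. The algorithm makes 7 recursive calls at each level.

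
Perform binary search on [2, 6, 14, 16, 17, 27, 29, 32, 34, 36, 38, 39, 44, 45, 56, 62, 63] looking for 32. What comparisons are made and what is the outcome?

Binary search for 32 in [2, 6, 14, 16, 17, 27, 29, 32, 34, 36, 38, 39, 44, 45, 56, 62, 63]:

lo=0, hi=16, mid=8, arr[mid]=34 -> 34 > 32, search left half
lo=0, hi=7, mid=3, arr[mid]=16 -> 16 < 32, search right half
lo=4, hi=7, mid=5, arr[mid]=27 -> 27 < 32, search right half
lo=6, hi=7, mid=6, arr[mid]=29 -> 29 < 32, search right half
lo=7, hi=7, mid=7, arr[mid]=32 -> Found target at index 7!

Binary search finds 32 at index 7 after 5 comparisons. The search repeatedly halves the search space by comparing with the middle element.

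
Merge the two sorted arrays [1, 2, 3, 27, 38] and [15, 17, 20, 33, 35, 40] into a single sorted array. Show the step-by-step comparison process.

Merging process:

Compare 1 vs 15: take 1 from left. Merged: [1]
Compare 2 vs 15: take 2 from left. Merged: [1, 2]
Compare 3 vs 15: take 3 from left. Merged: [1, 2, 3]
Compare 27 vs 15: take 15 from right. Merged: [1, 2, 3, 15]
Compare 27 vs 17: take 17 from right. Merged: [1, 2, 3, 15, 17]
Compare 27 vs 20: take 20 from right. Merged: [1, 2, 3, 15, 17, 20]
Compare 27 vs 33: take 27 from left. Merged: [1, 2, 3, 15, 17, 20, 27]
Compare 38 vs 33: take 33 from right. Merged: [1, 2, 3, 15, 17, 20, 27, 33]
Compare 38 vs 35: take 35 from right. Merged: [1, 2, 3, 15, 17, 20, 27, 33, 35]
Compare 38 vs 40: take 38 from left. Merged: [1, 2, 3, 15, 17, 20, 27, 33, 35, 38]
Append remaining from right: [40]. Merged: [1, 2, 3, 15, 17, 20, 27, 33, 35, 38, 40]

Final merged array: [1, 2, 3, 15, 17, 20, 27, 33, 35, 38, 40]
Total comparisons: 10

The merged array is [1, 2, 3, 15, 17, 20, 27, 33, 35, 38, 40], requiring 10 comparisons. The merge step runs in O(n) time where n is the total number of elements.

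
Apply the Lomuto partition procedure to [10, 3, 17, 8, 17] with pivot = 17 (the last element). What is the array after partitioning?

Lomuto partition with pivot = 17:

Initial array: [10, 3, 17, 8, 17]

arr[0]=10 <= 17: swap with position 0, array becomes [10, 3, 17, 8, 17]
arr[1]=3 <= 17: swap with position 1, array becomes [10, 3, 17, 8, 17]
arr[2]=17 <= 17: swap with position 2, array becomes [10, 3, 17, 8, 17]
arr[3]=8 <= 17: swap with position 3, array becomes [10, 3, 17, 8, 17]

Place pivot at position 4: [10, 3, 17, 8, 17]
Pivot position: 4

After partitioning with pivot 17, the array becomes [10, 3, 17, 8, 17]. The pivot is placed at index 4. All elements to the left of the pivot are <= 17, and all elements to the right are > 17.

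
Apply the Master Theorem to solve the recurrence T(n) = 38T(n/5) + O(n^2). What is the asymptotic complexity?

Master Theorem for T(n) = 38T(n/5) + O(n^2):

a = 38, b = 5, c = 2
log_b(a) = log_5(38) = 2.2602

Case 1: c = 2 < log_5(38) = 2.2602
T(n) = O(n^(log_5 38))

For T(n) = 38T(n/5) + O(n^2): log_5(38) = 2.2602. This is Case 1 of the Master Theorem (c < log_b(a), work dominated by leaves), giving O(n^(log_5 38)).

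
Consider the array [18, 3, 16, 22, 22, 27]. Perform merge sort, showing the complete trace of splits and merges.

Merge sort trace:

Split: [18, 3, 16, 22, 22, 27] -> [18, 3, 16] and [22, 22, 27]
  Split: [18, 3, 16] -> [18] and [3, 16]
    Split: [3, 16] -> [3] and [16]
    Merge: [3] + [16] -> [3, 16]
  Merge: [18] + [3, 16] -> [3, 16, 18]
  Split: [22, 22, 27] -> [22] and [22, 27]
    Split: [22, 27] -> [22] and [27]
    Merge: [22] + [27] -> [22, 27]
  Merge: [22] + [22, 27] -> [22, 22, 27]
Merge: [3, 16, 18] + [22, 22, 27] -> [3, 16, 18, 22, 22, 27]

Final sorted array: [3, 16, 18, 22, 22, 27]

The merge sort proceeds by recursively splitting the array and merging sorted halves.
After all merges, the sorted array is [3, 16, 18, 22, 22, 27].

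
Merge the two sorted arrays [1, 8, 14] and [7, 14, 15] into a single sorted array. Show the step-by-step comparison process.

Merging process:

Compare 1 vs 7: take 1 from left. Merged: [1]
Compare 8 vs 7: take 7 from right. Merged: [1, 7]
Compare 8 vs 14: take 8 from left. Merged: [1, 7, 8]
Compare 14 vs 14: take 14 from left. Merged: [1, 7, 8, 14]
Append remaining from right: [14, 15]. Merged: [1, 7, 8, 14, 14, 15]

Final merged array: [1, 7, 8, 14, 14, 15]
Total comparisons: 4

The merged array is [1, 7, 8, 14, 14, 15], requiring 4 comparisons. The merge step runs in O(n) time where n is the total number of elements.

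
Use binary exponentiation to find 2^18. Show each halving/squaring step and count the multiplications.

Computing 2^18 by squaring (build up from 2^1; each line after the first costs one multiplication):

2^1 = 2
2^2 = (2^1)^2 = 2^2 = 4
2^4 = (2^2)^2 = 4^2 = 16
2^8 = (2^4)^2 = 16^2 = 256
2^9 = 2 * 2^8 = 2 * 256 = 512
2^18 = (2^9)^2 = 512^2 = 262144

Result: 262144
Multiplications needed: 5 (5 lines after 2^1)

2^18 = 262144. Using exponentiation by squaring, this requires 5 multiplications. The key idea: if the exponent is even, square the half-power; if odd, multiply by the base once.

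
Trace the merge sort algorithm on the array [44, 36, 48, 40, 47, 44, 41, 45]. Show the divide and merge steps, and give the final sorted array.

Merge sort trace:

Split: [44, 36, 48, 40, 47, 44, 41, 45] -> [44, 36, 48, 40] and [47, 44, 41, 45]
  Split: [44, 36, 48, 40] -> [44, 36] and [48, 40]
    Split: [44, 36] -> [44] and [36]
    Merge: [44] + [36] -> [36, 44]
    Split: [48, 40] -> [48] and [40]
    Merge: [48] + [40] -> [40, 48]
  Merge: [36, 44] + [40, 48] -> [36, 40, 44, 48]
  Split: [47, 44, 41, 45] -> [47, 44] and [41, 45]
    Split: [47, 44] -> [47] and [44]
    Merge: [47] + [44] -> [44, 47]
    Split: [41, 45] -> [41] and [45]
    Merge: [41] + [45] -> [41, 45]
  Merge: [44, 47] + [41, 45] -> [41, 44, 45, 47]
Merge: [36, 40, 44, 48] + [41, 44, 45, 47] -> [36, 40, 41, 44, 44, 45, 47, 48]

Final sorted array: [36, 40, 41, 44, 44, 45, 47, 48]

The merge sort proceeds by recursively splitting the array and merging sorted halves.
After all merges, the sorted array is [36, 40, 41, 44, 44, 45, 47, 48].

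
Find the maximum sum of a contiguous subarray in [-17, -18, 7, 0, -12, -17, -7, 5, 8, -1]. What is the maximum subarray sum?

Using Kadane's algorithm on [-17, -18, 7, 0, -12, -17, -7, 5, 8, -1]:

Scanning through the array:
Position 1 (value -18): max_ending_here = -18, max_so_far = -17
Position 2 (value 7): max_ending_here = 7, max_so_far = 7
Position 3 (value 0): max_ending_here = 7, max_so_far = 7
Position 4 (value -12): max_ending_here = -5, max_so_far = 7
Position 5 (value -17): max_ending_here = -17, max_so_far = 7
Position 6 (value -7): max_ending_here = -7, max_so_far = 7
Position 7 (value 5): max_ending_here = 5, max_so_far = 7
Position 8 (value 8): max_ending_here = 13, max_so_far = 13
Position 9 (value -1): max_ending_here = 12, max_so_far = 13

Maximum subarray: [5, 8]
Maximum sum: 13

The maximum subarray is [5, 8] with sum 13. This subarray runs from index 7 to index 8.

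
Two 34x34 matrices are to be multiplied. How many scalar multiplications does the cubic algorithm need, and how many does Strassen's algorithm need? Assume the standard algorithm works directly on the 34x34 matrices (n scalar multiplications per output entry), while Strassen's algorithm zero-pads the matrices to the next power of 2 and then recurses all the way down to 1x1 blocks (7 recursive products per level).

Matrix multiplication for 34x34 matrices:

Strassen's algorithm requires power-of-2 dimensions. Pad 34x34 to 64x64 (next power of 2).

Standard algorithm: 34^3 = 39304 multiplications
Strassen's algorithm: 7^(log2(64)) = 7^6 = 117649 multiplications
Difference: 39304 - 117649 = -78345 (Strassen uses MORE here due to padding overhead — for small or just-over-power-of-2 n, padding can outweigh the per-level savings)

Standard: 39304 multiplications (34^3). Strassen: 117649 multiplications (7^6, after padding to 64x64). Strassen reduces 8 recursive multiplications to 7 at each level.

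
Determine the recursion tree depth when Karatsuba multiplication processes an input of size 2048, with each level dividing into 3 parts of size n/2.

For divide and conquer with division factor 2:

Problem sizes at each level:
Level 0: 2048
Level 1: 1024
Level 2: 512
Level 3: 256
Level 4: 128
Level 5: 64
Level 6: 32
Level 7: 16
Level 8: 8
Level 9: 4
Level 10: 2
Level 11: 1

The root is level 0 and the size-1 base case is level 11 (the tree spans levels 0 through 11, i.e. 12 levels counting the root), so the depth is the number of divisions: log_2(2048) = 11

The recursion tree depth is log_2(2048) = 11. At each level, the problem size is divided by 2, so it takes 11 divisions to reduce to a base case of size 1. The algorithm makes 3 recursive calls at each level.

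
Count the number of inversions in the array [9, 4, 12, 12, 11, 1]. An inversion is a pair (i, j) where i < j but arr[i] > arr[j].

Finding inversions in [9, 4, 12, 12, 11, 1]:

(0, 1): arr[0]=9 > arr[1]=4
(0, 5): arr[0]=9 > arr[5]=1
(1, 5): arr[1]=4 > arr[5]=1
(2, 4): arr[2]=12 > arr[4]=11
(2, 5): arr[2]=12 > arr[5]=1
(3, 4): arr[3]=12 > arr[4]=11
(3, 5): arr[3]=12 > arr[5]=1
(4, 5): arr[4]=11 > arr[5]=1

Total inversions: 8

The array has 8 inversion(s): (0,1), (0,5), (1,5), (2,4), (2,5), (3,4), (3,5), (4,5). Each pair (i,j) satisfies i < j and arr[i] > arr[j].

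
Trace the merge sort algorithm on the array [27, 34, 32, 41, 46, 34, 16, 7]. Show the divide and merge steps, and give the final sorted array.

Merge sort trace:

Split: [27, 34, 32, 41, 46, 34, 16, 7] -> [27, 34, 32, 41] and [46, 34, 16, 7]
  Split: [27, 34, 32, 41] -> [27, 34] and [32, 41]
    Split: [27, 34] -> [27] and [34]
    Merge: [27] + [34] -> [27, 34]
    Split: [32, 41] -> [32] and [41]
    Merge: [32] + [41] -> [32, 41]
  Merge: [27, 34] + [32, 41] -> [27, 32, 34, 41]
  Split: [46, 34, 16, 7] -> [46, 34] and [16, 7]
    Split: [46, 34] -> [46] and [34]
    Merge: [46] + [34] -> [34, 46]
    Split: [16, 7] -> [16] and [7]
    Merge: [16] + [7] -> [7, 16]
  Merge: [34, 46] + [7, 16] -> [7, 16, 34, 46]
Merge: [27, 32, 34, 41] + [7, 16, 34, 46] -> [7, 16, 27, 32, 34, 34, 41, 46]

Final sorted array: [7, 16, 27, 32, 34, 34, 41, 46]

The merge sort proceeds by recursively splitting the array and merging sorted halves.
After all merges, the sorted array is [7, 16, 27, 32, 34, 34, 41, 46].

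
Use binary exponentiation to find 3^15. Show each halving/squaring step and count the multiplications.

Computing 3^15 by squaring (build up from 3^1; each line after the first costs one multiplication):

3^1 = 3
3^2 = (3^1)^2 = 3^2 = 9
3^3 = 3 * 3^2 = 3 * 9 = 27
3^6 = (3^3)^2 = 27^2 = 729
3^7 = 3 * 3^6 = 3 * 729 = 2187
3^14 = (3^7)^2 = 2187^2 = 4782969
3^15 = 3 * 3^14 = 3 * 4782969 = 14348907

Result: 14348907
Multiplications needed: 6 (6 lines after 3^1)

3^15 = 14348907. Using exponentiation by squaring, this requires 6 multiplications. The key idea: if the exponent is even, square the half-power; if odd, multiply by the base once.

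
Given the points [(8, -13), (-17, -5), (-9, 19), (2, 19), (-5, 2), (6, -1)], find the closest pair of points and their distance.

Computing all pairwise distances among 6 points:

d((8, -13), (-17, -5)) = 26.2488
d((8, -13), (-9, 19)) = 36.2353
d((8, -13), (2, 19)) = 32.5576
d((8, -13), (-5, 2)) = 19.8494
d((8, -13), (6, -1)) = 12.1655
d((-17, -5), (-9, 19)) = 25.2982
d((-17, -5), (2, 19)) = 30.6105
d((-17, -5), (-5, 2)) = 13.8924
d((-17, -5), (6, -1)) = 23.3452
d((-9, 19), (2, 19)) = 11.0 <-- minimum
d((-9, 19), (-5, 2)) = 17.4642
d((-9, 19), (6, -1)) = 25.0
d((2, 19), (-5, 2)) = 18.3848
d((2, 19), (6, -1)) = 20.3961
d((-5, 2), (6, -1)) = 11.4018

Closest pair: (-9, 19) and (2, 19) with distance 11.0

The closest pair is (-9, 19) and (2, 19) with Euclidean distance 11.0. For 6 points, brute-force pairwise comparison is shown above. For large n, the divide-and-conquer algorithm (sort by x, recurse on halves, check the dividing strip) achieves O(n log n).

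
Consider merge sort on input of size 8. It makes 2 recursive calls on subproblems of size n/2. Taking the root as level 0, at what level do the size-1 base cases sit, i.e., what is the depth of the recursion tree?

For divide and conquer with division factor 2:

Problem sizes at each level:
Level 0: 8
Level 1: 4
Level 2: 2
Level 3: 1

The root is level 0 and the size-1 base case is level 3 (the tree spans levels 0 through 3, i.e. 4 levels counting the root), so the depth is the number of divisions: log_2(8) = 3

The recursion tree depth is log_2(8) = 3. At each level, the problem size is divided by 2, so it takes 3 divisions to reduce to a base case of size 1. The algorithm makes 2 recursive calls at each level.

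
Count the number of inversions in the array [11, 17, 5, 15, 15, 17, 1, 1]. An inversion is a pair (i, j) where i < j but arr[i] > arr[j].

Finding inversions in [11, 17, 5, 15, 15, 17, 1, 1]:

(0, 2): arr[0]=11 > arr[2]=5
(0, 6): arr[0]=11 > arr[6]=1
(0, 7): arr[0]=11 > arr[7]=1
(1, 2): arr[1]=17 > arr[2]=5
(1, 3): arr[1]=17 > arr[3]=15
(1, 4): arr[1]=17 > arr[4]=15
(1, 6): arr[1]=17 > arr[6]=1
(1, 7): arr[1]=17 > arr[7]=1
(2, 6): arr[2]=5 > arr[6]=1
(2, 7): arr[2]=5 > arr[7]=1
(3, 6): arr[3]=15 > arr[6]=1
(3, 7): arr[3]=15 > arr[7]=1
(4, 6): arr[4]=15 > arr[6]=1
(4, 7): arr[4]=15 > arr[7]=1
(5, 6): arr[5]=17 > arr[6]=1
(5, 7): arr[5]=17 > arr[7]=1

Total inversions: 16

The array has 16 inversion(s): (0,2), (0,6), (0,7), (1,2), (1,3), (1,4), (1,6), (1,7), (2,6), (2,7), (3,6), (3,7), (4,6), (4,7), (5,6), (5,7). Each pair (i,j) satisfies i < j and arr[i] > arr[j].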